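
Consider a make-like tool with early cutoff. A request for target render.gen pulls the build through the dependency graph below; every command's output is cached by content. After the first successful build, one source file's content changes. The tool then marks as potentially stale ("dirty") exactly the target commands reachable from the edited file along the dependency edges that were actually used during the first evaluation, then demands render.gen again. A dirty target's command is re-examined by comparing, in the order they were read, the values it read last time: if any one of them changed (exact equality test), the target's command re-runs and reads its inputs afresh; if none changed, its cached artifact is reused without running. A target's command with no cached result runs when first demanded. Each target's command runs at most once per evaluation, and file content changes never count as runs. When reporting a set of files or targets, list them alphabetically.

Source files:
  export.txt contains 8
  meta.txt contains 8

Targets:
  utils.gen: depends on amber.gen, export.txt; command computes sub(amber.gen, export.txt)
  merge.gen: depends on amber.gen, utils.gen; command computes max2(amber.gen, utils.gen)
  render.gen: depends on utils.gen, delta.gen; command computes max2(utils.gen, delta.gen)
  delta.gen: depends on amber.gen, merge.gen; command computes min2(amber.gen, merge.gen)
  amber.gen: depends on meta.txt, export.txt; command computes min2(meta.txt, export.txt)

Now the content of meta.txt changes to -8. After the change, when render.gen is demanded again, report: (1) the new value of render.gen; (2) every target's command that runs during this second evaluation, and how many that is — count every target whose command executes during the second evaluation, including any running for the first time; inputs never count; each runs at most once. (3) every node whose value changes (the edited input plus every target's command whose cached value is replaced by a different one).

Demanding render.gen again yields -8.
5 target commands run: amber.gen, delta.gen, merge.gen, render.gen, utils.gen.
The nodes whose values change: amber.gen, delta.gen, merge.gen, meta.txt, render.gen, utils.gen.

First demand of the output computes:
  amber.gen = min2(8, 8) = 8
  utils.gen = sub(8, 8) = 0
  merge.gen = max2(8, 0) = 8
  delta.gen = min2(8, 8) = 8
  render.gen = max2(0, 8) = 8

After the edit, cleaning proceeds:
  amber.gen: a read changed (meta.txt 8->-8) — executes, giving -8.
  utils.gen: a read changed (amber.gen 8->-8) — executes, giving -16.
  merge.gen: a read changed (amber.gen 8->-8; utils.gen 0->-16) — executes, giving -8.
  delta.gen: a read changed (amber.gen 8->-8; merge.gen 8->-8) — executes, giving -8.
  render.gen: a read changed (utils.gen 0->-16; delta.gen 8->-8) — executes, giving -8.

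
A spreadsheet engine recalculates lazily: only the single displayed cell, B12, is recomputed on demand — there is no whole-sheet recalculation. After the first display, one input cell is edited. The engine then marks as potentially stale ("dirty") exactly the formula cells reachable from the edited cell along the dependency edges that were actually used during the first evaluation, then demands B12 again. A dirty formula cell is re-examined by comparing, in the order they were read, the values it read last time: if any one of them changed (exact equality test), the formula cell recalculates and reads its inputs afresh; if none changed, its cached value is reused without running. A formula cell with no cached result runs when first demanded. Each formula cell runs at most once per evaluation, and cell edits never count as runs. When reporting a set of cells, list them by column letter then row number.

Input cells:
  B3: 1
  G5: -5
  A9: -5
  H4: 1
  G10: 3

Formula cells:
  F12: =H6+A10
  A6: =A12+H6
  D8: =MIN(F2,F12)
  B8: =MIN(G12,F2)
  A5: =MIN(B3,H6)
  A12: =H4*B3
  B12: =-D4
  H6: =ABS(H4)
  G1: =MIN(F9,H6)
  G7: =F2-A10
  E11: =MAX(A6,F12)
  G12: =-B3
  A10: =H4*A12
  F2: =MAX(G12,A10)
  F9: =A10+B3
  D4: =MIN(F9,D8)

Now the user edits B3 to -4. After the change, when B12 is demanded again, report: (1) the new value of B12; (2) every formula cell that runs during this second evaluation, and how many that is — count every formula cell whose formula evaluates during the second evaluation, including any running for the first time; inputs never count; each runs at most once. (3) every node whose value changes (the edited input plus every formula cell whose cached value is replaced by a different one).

First evaluation (everything demanded from the output):
  A12 = 1 * 1 = 1
  A10 = 1 * 1 = 1
  F9 = 1 + 1 = 2
  G12 = -(1) = -1
  F2 = MAX(-1, 1) = 1
  H6 = ABS(1) = 1
  F12 = 1 + 1 = 2
  D8 = MIN(1, 2) = 1
  D4 = MIN(2, 1) = 1
  B12 = -(1) = -1

Propagation after the edit:
  A12: runs — B3 1->-4; result -4.
  A10: runs — A12 1->-4; result -4.
  F9: runs — A10 1->-4; B3 1->-4; result -8.
  F12: runs — A10 1->-4; result -3.
  G12: runs — B3 1->-4; result 4.
  F2: runs — G12 -1->4; A10 1->-4; result 4.
  D8: runs — F2 1->4; F12 2->-3; result -3.
  D4: runs — F9 2->-8; D8 1->-3; result -8.
  B12: runs — D4 1->-8; result 8.

New value of B12: 8.
Formula cells that run: A10, A12, B12, D4, D8, F2, F9, F12, G12 — 9 in total.
Values that change: A10, A12, B3, B12, D4, D8, F2, F9, F12, G12.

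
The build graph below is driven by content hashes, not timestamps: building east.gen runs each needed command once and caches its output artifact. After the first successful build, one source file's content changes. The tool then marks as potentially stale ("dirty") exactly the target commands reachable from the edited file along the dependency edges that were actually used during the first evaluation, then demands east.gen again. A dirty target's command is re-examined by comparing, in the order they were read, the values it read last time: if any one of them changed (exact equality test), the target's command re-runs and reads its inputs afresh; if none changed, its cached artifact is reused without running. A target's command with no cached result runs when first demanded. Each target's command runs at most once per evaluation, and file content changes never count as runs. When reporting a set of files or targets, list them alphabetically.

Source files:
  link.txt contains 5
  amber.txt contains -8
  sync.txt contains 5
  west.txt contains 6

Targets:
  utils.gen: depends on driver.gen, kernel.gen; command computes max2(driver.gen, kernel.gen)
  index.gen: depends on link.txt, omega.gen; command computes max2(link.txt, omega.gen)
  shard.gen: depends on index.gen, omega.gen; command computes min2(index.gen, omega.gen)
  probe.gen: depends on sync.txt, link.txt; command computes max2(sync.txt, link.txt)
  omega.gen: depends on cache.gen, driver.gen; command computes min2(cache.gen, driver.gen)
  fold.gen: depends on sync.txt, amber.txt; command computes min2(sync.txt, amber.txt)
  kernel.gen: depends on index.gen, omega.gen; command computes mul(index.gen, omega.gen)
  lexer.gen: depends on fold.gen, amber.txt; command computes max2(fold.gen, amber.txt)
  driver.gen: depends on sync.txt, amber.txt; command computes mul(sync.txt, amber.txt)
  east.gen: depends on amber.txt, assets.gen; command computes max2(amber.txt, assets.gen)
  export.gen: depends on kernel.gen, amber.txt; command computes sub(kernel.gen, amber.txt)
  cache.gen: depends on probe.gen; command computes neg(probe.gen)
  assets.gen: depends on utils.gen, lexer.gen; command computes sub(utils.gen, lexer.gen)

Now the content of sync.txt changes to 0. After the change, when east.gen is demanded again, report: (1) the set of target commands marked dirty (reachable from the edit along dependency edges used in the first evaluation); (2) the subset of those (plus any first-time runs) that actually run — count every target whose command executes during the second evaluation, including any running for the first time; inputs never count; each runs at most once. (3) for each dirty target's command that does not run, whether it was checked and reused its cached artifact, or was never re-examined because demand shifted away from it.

Dirty set: assets.gen, cache.gen, driver.gen, east.gen, fold.gen, index.gen, kernel.gen, lexer.gen, omega.gen, probe.gen, utils.gen.
Run set: assets.gen, driver.gen, east.gen, fold.gen, index.gen, kernel.gen, omega.gen, probe.gen, utils.gen (9 run).
Re-examined without running (cache reused): cache.gen, lexer.gen.
The important point: at lexer.gen every value read last time is unchanged, so the dirty flag clears without a run.

Initial pass — values computed on the first demand:
  driver.gen = mul(5, -8) = -40
  fold.gen = min2(5, -8) = -8
  lexer.gen = max2(-8, -8) = -8
  probe.gen = max2(5, 5) = 5
  cache.gen = neg(5) = -5
  omega.gen = min2(-5, -40) = -40
  index.gen = max2(5, -40) = 5
  kernel.gen = mul(5, -40) = -200
  utils.gen = max2(-40, -200) = -40
  assets.gen = sub(-40, -8) = -32
  east.gen = max2(-8, -32) = -8

Second demand — change propagation:
  driver.gen: re-runs because sync.txt 5->0; new result 0.
  fold.gen: re-runs because sync.txt 5->0; new result -8 (unchanged).
  lexer.gen: re-examined; everything it read last time is the same (fold.gen unchanged, amber.txt unchanged) — cache -8 kept, no run.
  probe.gen: re-runs because sync.txt 5->0; new result 5 (unchanged).
  cache.gen: re-examined; everything it read last time is the same (probe.gen unchanged) — cache -5 kept, no run.
  omega.gen: re-runs because driver.gen -40->0; new result -5.
  index.gen: re-runs because omega.gen -40->-5; new result 5 (unchanged).
  kernel.gen: re-runs because omega.gen -40->-5; new result -25.
  utils.gen: re-runs because driver.gen -40->0; kernel.gen -200->-25; new result 0.
  assets.gen: re-runs because utils.gen -40->0; new result 8.
  east.gen: re-runs because assets.gen -32->8; new result 8.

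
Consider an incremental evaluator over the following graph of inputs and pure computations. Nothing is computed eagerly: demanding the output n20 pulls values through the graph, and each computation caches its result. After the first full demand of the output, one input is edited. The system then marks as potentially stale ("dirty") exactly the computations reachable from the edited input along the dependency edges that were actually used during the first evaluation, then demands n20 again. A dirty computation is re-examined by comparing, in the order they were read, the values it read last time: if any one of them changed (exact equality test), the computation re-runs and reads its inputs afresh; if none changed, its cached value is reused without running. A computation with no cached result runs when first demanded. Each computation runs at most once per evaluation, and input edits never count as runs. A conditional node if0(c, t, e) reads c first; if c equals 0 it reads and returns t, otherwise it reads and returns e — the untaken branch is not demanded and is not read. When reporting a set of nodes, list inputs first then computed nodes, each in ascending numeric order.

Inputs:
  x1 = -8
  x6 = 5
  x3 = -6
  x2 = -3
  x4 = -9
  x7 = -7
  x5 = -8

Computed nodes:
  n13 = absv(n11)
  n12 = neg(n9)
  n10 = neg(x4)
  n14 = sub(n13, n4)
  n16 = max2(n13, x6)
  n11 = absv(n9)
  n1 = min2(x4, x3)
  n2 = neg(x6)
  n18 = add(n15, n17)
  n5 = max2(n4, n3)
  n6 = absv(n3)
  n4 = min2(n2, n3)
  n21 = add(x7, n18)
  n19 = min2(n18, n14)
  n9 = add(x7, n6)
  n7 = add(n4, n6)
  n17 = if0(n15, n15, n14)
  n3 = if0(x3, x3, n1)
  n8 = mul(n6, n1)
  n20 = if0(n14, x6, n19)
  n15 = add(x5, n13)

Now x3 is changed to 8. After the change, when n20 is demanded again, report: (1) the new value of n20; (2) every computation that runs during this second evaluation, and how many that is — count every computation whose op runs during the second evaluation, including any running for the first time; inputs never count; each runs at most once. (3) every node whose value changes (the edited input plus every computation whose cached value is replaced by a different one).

n20 now evaluates to 5.
Run set: n1, n3 (2 run).
Changed values: x3.
The important point: at n4 every value read last time is unchanged, so the dirty flag clears without a run.

Initial pass — values computed on the first demand:
  n1 = min2(-9, -6) = -9
  n2 = neg(5) = -5
  n3 = if0(x3=-6 -> else branch n1) = -9
  n4 = min2(-5, -9) = -9
  n6 = absv(-9) = 9
  n9 = add(-7, 9) = 2
  n11 = absv(2) = 2
  n13 = absv(2) = 2
  n14 = sub(2, -9) = 11
  n15 = add(-8, 2) = -6
  n17 = if0(n15=-6 -> else branch n14) = 11
  n18 = add(-6, 11) = 5
  n19 = min2(5, 11) = 5
  n20 = if0(n14=11 -> else branch n19) = 5

Second demand — change propagation:
  n1: re-runs because x3 -6->8; new result -9 (unchanged).
  n3: re-runs because x3 -6->8; new result -9 (unchanged).
  n4: re-examined; everything it read last time is the same (n2 unchanged, n3 unchanged) — cache -9 kept, no run.
  n6: re-examined; everything it read last time is the same (n3 unchanged) — cache 9 kept, no run.
  n9: re-examined; everything it read last time is the same (x7 unchanged, n6 unchanged) — cache 2 kept, no run.
  n11: re-examined; everything it read last time is the same (n9 unchanged) — cache 2 kept, no run.
  n13: re-examined; everything it read last time is the same (n11 unchanged) — cache 2 kept, no run.
  n14: re-examined; everything it read last time is the same (n13 unchanged, n4 unchanged) — cache 11 kept, no run.
  n15: re-examined; everything it read last time is the same (x5 unchanged, n13 unchanged) — cache -6 kept, no run.
  n17: re-examined; everything it read last time is the same (n15 unchanged, n14 unchanged) — cache 11 kept, no run.
  n18: re-examined; everything it read last time is the same (n15 unchanged, n17 unchanged) — cache 5 kept, no run.
  n19: re-examined; everything it read last time is the same (n18 unchanged, n14 unchanged) — cache 5 kept, no run.
  n20: re-examined; everything it read last time is the same (n14 unchanged, n19 unchanged) — cache 5 kept, no run.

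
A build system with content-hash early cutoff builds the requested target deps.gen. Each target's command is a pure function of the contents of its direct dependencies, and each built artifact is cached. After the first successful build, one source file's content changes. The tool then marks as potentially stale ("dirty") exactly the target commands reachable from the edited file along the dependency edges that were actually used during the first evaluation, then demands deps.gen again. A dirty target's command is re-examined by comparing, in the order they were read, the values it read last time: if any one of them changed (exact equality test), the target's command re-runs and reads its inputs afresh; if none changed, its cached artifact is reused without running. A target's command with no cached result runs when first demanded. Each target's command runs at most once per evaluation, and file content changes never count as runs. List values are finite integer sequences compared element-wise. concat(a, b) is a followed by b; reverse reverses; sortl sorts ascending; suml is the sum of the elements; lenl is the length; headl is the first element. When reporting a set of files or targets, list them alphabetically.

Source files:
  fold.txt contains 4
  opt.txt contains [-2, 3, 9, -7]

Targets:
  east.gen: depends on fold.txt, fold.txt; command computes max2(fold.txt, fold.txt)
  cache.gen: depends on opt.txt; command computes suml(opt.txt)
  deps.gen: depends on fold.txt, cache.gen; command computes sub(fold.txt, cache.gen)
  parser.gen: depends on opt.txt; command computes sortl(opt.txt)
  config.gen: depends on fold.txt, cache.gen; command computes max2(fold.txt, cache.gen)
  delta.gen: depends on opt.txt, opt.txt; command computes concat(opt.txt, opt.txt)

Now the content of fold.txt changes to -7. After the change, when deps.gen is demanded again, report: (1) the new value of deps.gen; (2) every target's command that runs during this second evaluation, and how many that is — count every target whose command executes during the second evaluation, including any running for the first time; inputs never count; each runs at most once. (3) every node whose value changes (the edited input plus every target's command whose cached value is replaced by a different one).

New value of deps.gen: -10.
Target commands that run: deps.gen — 1 in total.
Values that change: deps.gen, fold.txt.

First evaluation (everything demanded from the output):
  cache.gen = suml([-2, 3, 9, -7]) = 3
  deps.gen = sub(4, 3) = 1

Propagation after the edit:
  deps.gen: runs — fold.txt 4->-7; result -10.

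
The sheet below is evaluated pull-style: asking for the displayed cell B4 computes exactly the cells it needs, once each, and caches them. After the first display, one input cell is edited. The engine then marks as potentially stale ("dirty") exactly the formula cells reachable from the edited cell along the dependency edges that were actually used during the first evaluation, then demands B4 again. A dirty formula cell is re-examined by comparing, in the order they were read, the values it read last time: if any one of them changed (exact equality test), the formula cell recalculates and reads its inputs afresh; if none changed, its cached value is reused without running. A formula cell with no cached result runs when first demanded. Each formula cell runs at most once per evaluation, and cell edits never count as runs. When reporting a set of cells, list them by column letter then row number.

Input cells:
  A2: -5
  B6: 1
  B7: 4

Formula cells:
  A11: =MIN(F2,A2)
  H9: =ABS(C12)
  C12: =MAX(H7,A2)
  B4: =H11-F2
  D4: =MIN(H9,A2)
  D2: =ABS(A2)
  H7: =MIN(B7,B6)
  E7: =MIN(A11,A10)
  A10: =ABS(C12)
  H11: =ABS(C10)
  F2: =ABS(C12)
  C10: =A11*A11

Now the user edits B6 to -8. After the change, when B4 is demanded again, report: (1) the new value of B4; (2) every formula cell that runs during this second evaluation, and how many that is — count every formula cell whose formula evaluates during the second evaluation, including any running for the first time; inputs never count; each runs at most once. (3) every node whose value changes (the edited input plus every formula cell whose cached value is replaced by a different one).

Demanding B4 again yields 20.
5 formula cells run: A11, B4, C12, F2, H7.
The nodes whose values change: B4, B6, C12, F2, H7.
Note where the cutoff bites: C10 is checked, finds nothing changed, and keeps its cache.

First demand of the output computes:
  H7 = MIN(4, 1) = 1
  C12 = MAX(1, -5) = 1
  F2 = ABS(1) = 1
  A11 = MIN(1, -5) = -5
  C10 = -5 * -5 = 25
  H11 = ABS(25) = 25
  B4 = 25 - 1 = 24

After the edit, cleaning proceeds:
  H7: a read changed (B6 1->-8) — executes, giving -8.
  C12: a read changed (H7 1->-8) — executes, giving -5.
  F2: a read changed (C12 1->-5) — executes, giving 5.
  A11: a read changed (F2 1->5) — executes, giving -5 — identical to its old value.
  C10: dirty, but its reads are unchanged (A11 unchanged, A11 unchanged); cached 25 stands.
  H11: dirty, but its reads are unchanged (C10 unchanged); cached 25 stands.
  B4: a read changed (F2 1->5) — executes, giving 20.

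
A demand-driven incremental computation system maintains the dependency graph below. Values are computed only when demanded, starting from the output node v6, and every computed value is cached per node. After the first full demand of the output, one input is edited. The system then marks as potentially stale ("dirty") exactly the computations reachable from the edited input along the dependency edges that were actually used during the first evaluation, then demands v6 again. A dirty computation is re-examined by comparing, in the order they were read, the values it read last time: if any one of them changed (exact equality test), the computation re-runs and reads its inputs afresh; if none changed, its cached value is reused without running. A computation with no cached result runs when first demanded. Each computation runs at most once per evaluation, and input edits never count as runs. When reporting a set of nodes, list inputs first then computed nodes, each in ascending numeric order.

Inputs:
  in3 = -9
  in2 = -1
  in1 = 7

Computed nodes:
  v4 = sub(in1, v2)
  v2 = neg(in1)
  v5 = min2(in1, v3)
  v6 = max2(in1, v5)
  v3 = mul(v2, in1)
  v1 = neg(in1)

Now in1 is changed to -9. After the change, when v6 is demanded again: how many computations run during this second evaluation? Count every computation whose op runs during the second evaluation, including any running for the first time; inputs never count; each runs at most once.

Computations that run: v2, v3, v5, v6 — 4 in total.

First evaluation (everything demanded from the output):
  v2 = neg(7) = -7
  v3 = mul(-7, 7) = -49
  v5 = min2(7, -49) = -49
  v6 = max2(7, -49) = 7

Propagation after the edit:
  v2: runs — in1 7->-9; result 9.
  v3: runs — v2 -7->9; in1 7->-9; result -81.
  v5: runs — in1 7->-9; v3 -49->-81; result -81.
  v6: runs — in1 7->-9; v5 -49->-81; result -9.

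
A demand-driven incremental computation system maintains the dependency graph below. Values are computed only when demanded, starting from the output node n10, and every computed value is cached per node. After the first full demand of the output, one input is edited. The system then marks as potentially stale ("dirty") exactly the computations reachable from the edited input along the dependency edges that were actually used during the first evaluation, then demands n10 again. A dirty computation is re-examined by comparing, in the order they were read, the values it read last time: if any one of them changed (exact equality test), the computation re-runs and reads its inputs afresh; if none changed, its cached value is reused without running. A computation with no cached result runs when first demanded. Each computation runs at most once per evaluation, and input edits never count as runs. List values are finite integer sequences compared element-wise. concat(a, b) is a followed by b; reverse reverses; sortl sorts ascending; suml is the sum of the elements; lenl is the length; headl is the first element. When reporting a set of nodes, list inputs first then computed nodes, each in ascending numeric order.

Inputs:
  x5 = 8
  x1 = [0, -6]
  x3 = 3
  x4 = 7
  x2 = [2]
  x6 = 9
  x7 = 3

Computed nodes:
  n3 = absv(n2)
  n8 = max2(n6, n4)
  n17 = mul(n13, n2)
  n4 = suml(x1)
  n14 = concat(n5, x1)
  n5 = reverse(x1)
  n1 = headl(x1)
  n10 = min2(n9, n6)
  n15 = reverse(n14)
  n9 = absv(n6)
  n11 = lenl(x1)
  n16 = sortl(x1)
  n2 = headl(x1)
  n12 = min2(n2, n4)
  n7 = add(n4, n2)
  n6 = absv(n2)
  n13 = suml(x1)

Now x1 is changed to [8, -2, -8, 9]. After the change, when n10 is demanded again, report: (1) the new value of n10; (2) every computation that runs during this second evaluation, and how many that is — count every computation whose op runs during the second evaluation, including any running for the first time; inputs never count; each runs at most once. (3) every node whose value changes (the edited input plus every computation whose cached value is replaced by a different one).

New value of n10: 8.
Computations that run: n2, n6, n9, n10 — 4 in total.
Values that change: x1, n2, n6, n9, n10.

First evaluation (everything demanded from the output):
  n2 = headl([0, -6]) = 0
  n6 = absv(0) = 0
  n9 = absv(0) = 0
  n10 = min2(0, 0) = 0

Propagation after the edit:
  n2: runs — x1 [0, -6]->[8, -2, -8, 9]; result 8.
  n6: runs — n2 0->8; result 8.
  n9: runs — n6 0->8; result 8.
  n10: runs — n9 0->8; n6 0->8; result 8.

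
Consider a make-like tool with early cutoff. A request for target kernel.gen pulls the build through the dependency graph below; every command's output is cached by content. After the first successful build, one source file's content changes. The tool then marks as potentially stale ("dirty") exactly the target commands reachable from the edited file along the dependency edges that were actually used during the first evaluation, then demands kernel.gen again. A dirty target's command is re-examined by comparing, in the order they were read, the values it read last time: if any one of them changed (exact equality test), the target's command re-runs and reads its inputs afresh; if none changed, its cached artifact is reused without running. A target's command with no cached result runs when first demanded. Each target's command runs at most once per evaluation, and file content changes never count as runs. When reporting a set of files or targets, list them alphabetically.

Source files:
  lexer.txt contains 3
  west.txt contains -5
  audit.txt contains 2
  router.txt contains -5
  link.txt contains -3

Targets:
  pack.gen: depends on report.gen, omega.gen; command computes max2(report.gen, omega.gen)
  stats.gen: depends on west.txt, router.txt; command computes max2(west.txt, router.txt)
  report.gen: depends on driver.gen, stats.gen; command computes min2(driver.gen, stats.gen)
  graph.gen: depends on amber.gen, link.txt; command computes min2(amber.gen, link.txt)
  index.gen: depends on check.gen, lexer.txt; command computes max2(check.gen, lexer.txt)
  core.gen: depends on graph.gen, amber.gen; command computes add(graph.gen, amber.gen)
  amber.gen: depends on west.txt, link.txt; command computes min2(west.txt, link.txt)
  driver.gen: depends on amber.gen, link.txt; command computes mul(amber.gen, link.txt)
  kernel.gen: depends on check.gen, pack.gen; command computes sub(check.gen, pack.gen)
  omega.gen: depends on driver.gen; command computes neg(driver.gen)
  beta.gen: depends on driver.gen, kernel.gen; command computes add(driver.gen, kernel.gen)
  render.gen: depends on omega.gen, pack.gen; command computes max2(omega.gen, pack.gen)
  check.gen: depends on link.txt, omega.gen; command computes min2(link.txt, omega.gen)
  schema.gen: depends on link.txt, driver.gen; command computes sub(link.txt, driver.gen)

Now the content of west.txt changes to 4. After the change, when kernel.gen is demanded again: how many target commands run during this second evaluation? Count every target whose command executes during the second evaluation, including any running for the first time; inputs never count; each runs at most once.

First demand of the output computes:
  amber.gen = min2(-5, -3) = -5
  driver.gen = mul(-5, -3) = 15
  omega.gen = neg(15) = -15
  check.gen = min2(-3, -15) = -15
  stats.gen = max2(-5, -5) = -5
  report.gen = min2(15, -5) = -5
  pack.gen = max2(-5, -15) = -5
  kernel.gen = sub(-15, -5) = -10

After the edit, cleaning proceeds:
  amber.gen: a read changed (west.txt -5->4) — executes, giving -3.
  driver.gen: a read changed (amber.gen -5->-3) — executes, giving 9.
  omega.gen: a read changed (driver.gen 15->9) — executes, giving -9.
  check.gen: a read changed (omega.gen -15->-9) — executes, giving -9.
  stats.gen: a read changed (west.txt -5->4) — executes, giving 4.
  report.gen: a read changed (driver.gen 15->9; stats.gen -5->4) — executes, giving 4.
  pack.gen: a read changed (report.gen -5->4; omega.gen -15->-9) — executes, giving 4.
  kernel.gen: a read changed (check.gen -15->-9; pack.gen -5->4) — executes, giving -13.

8 target commands run: amber.gen, check.gen, driver.gen, kernel.gen, omega.gen, pack.gen, report.gen, stats.gen.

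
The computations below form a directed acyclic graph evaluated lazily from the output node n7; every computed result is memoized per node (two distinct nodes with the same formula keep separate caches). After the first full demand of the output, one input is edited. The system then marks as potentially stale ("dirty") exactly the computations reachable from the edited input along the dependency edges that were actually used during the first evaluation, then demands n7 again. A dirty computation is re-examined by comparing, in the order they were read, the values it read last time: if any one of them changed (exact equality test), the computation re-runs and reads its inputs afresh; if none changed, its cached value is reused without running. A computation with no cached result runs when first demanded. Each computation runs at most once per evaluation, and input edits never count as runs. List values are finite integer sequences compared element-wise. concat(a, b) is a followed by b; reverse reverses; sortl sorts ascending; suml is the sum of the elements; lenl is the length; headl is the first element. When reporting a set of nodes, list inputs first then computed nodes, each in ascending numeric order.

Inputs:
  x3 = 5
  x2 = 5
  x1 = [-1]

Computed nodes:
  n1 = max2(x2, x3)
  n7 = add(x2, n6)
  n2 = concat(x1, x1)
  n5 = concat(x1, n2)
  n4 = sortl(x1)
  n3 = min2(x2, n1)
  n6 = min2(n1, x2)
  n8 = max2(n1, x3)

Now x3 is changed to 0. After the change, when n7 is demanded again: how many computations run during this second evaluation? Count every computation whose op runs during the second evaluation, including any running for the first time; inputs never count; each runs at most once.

1 computations run: n1.
Note the absorption at n1: it re-runs yet its value is the same, leaving the output's value untouched.

First demand of the output computes:
  n1 = max2(5, 5) = 5
  n6 = min2(5, 5) = 5
  n7 = add(5, 5) = 10

After the edit, cleaning proceeds:
  n1: a read changed (x3 5->0) — executes, giving 5 — identical to its old value.
  n6: dirty, but its reads are unchanged (n1 unchanged, x2 unchanged); cached 5 stands.
  n7: dirty, but its reads are unchanged (x2 unchanged, n6 unchanged); cached 10 stands.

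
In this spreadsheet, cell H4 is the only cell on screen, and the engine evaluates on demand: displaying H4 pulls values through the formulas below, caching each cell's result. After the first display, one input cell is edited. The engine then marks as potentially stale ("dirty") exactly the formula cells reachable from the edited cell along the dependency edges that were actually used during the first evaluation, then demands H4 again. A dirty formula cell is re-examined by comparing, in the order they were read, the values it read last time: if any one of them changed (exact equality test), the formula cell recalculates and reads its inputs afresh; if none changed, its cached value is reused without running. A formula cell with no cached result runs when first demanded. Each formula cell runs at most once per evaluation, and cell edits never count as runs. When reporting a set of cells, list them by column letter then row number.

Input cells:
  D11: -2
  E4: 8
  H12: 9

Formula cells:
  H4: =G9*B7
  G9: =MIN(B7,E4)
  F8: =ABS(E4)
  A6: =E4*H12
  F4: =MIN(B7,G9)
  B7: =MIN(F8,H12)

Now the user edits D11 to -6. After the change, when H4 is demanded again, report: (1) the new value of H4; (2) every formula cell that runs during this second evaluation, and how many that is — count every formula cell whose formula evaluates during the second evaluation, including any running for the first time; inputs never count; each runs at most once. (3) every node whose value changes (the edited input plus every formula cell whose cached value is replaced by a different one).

H4 now evaluates to 64.
Run set: none (0 run).
Changed values: D11.
The important point: nothing the output needs ever reads D11, so the edit is invisible to it.

Initial pass — values computed on the first demand:
  F8 = ABS(8) = 8
  B7 = MIN(8, 9) = 8
  G9 = MIN(8, 8) = 8
  H4 = 8 * 8 = 64

Second demand — change propagation:
  no demanded computation ever read D11, so the edit dirties nothing and nothing runs.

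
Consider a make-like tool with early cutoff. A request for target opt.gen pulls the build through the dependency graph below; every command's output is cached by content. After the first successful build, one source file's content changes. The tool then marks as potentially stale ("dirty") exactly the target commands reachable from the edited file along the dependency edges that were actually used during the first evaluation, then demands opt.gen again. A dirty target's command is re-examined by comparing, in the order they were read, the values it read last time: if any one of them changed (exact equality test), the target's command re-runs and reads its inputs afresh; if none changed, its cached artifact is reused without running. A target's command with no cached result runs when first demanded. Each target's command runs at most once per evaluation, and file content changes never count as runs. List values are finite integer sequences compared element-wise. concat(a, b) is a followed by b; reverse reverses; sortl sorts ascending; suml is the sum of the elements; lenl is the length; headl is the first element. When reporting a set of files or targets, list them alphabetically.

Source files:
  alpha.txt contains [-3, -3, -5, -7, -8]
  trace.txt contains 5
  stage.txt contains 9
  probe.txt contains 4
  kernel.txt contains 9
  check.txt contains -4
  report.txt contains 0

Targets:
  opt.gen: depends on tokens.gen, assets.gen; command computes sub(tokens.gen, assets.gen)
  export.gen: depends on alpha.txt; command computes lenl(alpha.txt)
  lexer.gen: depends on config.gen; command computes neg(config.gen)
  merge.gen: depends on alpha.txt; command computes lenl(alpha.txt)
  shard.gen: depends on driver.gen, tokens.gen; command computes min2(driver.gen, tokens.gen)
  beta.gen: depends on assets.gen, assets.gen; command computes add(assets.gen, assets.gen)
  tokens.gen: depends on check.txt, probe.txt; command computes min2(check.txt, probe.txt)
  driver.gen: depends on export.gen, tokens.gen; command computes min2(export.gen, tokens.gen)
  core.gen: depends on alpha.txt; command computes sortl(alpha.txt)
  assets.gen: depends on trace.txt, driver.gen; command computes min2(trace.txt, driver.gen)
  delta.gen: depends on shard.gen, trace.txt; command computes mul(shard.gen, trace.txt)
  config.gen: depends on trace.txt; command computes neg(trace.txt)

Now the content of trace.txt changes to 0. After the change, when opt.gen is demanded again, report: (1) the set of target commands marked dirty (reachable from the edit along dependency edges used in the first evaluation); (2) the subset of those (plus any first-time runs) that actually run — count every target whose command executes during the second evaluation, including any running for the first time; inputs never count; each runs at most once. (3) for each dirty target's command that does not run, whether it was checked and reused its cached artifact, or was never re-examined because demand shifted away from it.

The edit dirties: assets.gen, opt.gen.
1 target commands run: assets.gen.
Cache hits after checking: opt.gen.
Note the absorption at assets.gen: it re-runs yet its value is the same, leaving the output's value untouched.

First demand of the output computes:
  export.gen = lenl([-3, -3, -5, -7, -8]) = 5
  tokens.gen = min2(-4, 4) = -4
  driver.gen = min2(5, -4) = -4
  assets.gen = min2(5, -4) = -4
  opt.gen = sub(-4, -4) = 0

After the edit, cleaning proceeds:
  assets.gen: a read changed (trace.txt 5->0) — executes, giving -4 — identical to its old value.
  opt.gen: dirty, but its reads are unchanged (tokens.gen unchanged, assets.gen unchanged); cached 0 stands.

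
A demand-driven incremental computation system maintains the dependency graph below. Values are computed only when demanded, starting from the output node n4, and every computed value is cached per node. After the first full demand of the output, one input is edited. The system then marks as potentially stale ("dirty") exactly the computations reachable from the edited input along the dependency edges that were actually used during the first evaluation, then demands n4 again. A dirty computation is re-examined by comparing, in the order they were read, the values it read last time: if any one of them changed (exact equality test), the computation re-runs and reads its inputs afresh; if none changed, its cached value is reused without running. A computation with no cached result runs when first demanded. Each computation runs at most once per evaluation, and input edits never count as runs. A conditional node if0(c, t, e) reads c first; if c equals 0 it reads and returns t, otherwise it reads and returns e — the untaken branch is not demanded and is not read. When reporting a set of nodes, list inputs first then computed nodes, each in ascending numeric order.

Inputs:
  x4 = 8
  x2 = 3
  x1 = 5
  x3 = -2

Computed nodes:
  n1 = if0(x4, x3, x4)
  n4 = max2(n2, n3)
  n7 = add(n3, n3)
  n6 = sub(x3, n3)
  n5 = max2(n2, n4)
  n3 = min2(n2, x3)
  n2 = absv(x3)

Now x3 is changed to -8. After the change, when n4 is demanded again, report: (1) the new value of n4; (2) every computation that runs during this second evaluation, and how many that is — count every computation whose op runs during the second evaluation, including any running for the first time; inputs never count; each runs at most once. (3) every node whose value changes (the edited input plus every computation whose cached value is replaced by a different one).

First evaluation (everything demanded from the output):
  n2 = absv(-2) = 2
  n3 = min2(2, -2) = -2
  n4 = max2(2, -2) = 2

Propagation after the edit:
  n2: runs — x3 -2->-8; result 8.
  n3: runs — n2 2->8; x3 -2->-8; result -8.
  n4: runs — n2 2->8; n3 -2->-8; result 8.

New value of n4: 8.
Computations that run: n2, n3, n4 — 3 in total.
Values that change: x3, n2, n3, n4.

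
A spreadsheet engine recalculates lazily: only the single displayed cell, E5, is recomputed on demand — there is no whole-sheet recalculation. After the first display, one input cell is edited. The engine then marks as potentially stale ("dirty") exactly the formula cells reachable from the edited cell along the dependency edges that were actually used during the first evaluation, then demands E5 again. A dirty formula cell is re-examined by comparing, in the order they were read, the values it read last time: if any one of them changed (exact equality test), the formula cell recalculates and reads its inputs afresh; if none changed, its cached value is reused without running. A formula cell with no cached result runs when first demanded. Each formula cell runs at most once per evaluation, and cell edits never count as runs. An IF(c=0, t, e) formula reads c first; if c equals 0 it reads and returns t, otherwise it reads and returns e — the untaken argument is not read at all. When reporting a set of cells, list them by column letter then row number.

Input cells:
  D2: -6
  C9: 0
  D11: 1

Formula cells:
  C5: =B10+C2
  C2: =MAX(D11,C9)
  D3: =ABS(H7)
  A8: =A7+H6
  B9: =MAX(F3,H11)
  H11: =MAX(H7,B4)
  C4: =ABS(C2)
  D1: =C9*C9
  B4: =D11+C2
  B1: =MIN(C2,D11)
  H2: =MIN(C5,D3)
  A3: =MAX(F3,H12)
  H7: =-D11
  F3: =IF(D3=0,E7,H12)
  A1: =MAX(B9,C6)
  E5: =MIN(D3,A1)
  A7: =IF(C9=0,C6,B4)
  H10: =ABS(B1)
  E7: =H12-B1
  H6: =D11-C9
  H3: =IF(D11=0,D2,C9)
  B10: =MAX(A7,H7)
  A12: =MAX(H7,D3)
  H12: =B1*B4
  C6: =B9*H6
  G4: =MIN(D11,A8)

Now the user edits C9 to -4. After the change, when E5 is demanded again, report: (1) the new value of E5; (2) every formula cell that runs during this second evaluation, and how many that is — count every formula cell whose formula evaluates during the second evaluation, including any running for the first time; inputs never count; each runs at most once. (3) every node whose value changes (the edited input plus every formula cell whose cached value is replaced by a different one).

New value of E5: 1.
Formula cells that run: A1, C2, C6, E5, H6 — 5 in total.
Values that change: A1, C6, C9, H6.
Key observation: the cutoff stops propagation at B1 — its inputs' values are unchanged, so it reuses its cache.

First evaluation (everything demanded from the output):
  C2 = MAX(1, 0) = 1
  B1 = MIN(1, 1) = 1
  B4 = 1 + 1 = 2
  H6 = 1 - 0 = 1
  H7 = -(1) = -1
  D3 = ABS(-1) = 1
  H11 = MAX(-1, 2) = 2
  H12 = 1 * 2 = 2
  F3 = IF(D3=0: D3=1 -> else branch H12) = 2
  B9 = MAX(2, 2) = 2
  C6 = 2 * 1 = 2
  A1 = MAX(2, 2) = 2
  E5 = MIN(1, 2) = 1

Propagation after the edit:
  C2: runs — C9 0->-4; result 1 (same value as before).
  B1: checked — values it read are unchanged (C2 unchanged, D11 unchanged); reused cached 1 without running.
  B4: checked — values it read are unchanged (D11 unchanged, C2 unchanged); reused cached 2 without running.
  H6: runs — C9 0->-4; result 5.
  H11: checked — values it read are unchanged (H7 unchanged, B4 unchanged); reused cached 2 without running.
  H12: checked — values it read are unchanged (B1 unchanged, B4 unchanged); reused cached 2 without running.
  F3: checked — values it read are unchanged (D3 unchanged, H12 unchanged); reused cached 2 without running.
  B9: checked — values it read are unchanged (F3 unchanged, H11 unchanged); reused cached 2 without running.
  C6: runs — H6 1->5; result 10.
  A1: runs — C6 2->10; result 10.
  E5: runs — A1 2->10; result 1 (same value as before).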